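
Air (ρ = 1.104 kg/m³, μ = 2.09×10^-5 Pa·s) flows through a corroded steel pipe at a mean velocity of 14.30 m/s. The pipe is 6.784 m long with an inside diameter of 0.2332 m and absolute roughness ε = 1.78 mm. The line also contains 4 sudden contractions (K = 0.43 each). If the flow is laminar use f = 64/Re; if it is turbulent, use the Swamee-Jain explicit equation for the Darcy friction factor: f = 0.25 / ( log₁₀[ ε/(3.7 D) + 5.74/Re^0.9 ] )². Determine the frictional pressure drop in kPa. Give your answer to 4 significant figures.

ΔP ≈ 0.3099 kPa

Reynolds number Re = ρVD/μ = 1.104 · 14.3 · 0.2332 / 2.09e-05 = 1.762e+05.
Re > 4000 → turbulent. Relative roughness ε/D = 0.00178/0.2332 = 0.00763. Swamee-Jain: f = 0.25/(log₁₀[0.00763/3.7 + 5.74/1.762e+05^0.9])² = 0.25/(log₁₀[0.00206 + 0.000109])² = 0.25/(-2.663)² = 0.03525.
Total minor-loss coefficient ΣK = 4·0.43 = 1.72.
ΔP = [f·L/D + ΣK]·(ρV²/2) = [0.03525·6.784/0.2332 + 1.72]·(1.104·14.3²/2) = [1.025 + 1.72]·112.9 = 309.9 Pa.
ΔP = 309.9 Pa = 0.3099 kPa.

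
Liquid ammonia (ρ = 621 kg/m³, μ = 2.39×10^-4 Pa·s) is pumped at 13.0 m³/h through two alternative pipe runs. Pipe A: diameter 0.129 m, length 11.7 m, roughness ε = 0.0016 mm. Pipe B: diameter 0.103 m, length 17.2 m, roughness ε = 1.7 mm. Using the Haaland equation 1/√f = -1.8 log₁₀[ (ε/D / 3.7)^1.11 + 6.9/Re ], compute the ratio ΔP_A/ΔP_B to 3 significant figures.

Pipe A: V = Q/A = 0.003611/0.01307 = 0.2763 m/s; Re = 9.261e+04; ε/D = 1.24e-05; Haaland → f = 0.01816; ΔP_A = f(L/D)(ρV²/2) = 39.03 Pa.
Pipe B: V = Q/A = 0.003611/0.008332 = 0.4334 m/s; Re = 1.16e+05; ε/D = 0.0165; Haaland → f = 0.0457; ΔP_B = f(L/D)(ρV²/2) = 445.1 Pa.
ΔP_A/ΔP_B = 39.03/445.1 = 0.0877.

ΔP_A/ΔP_B ≈ 0.0877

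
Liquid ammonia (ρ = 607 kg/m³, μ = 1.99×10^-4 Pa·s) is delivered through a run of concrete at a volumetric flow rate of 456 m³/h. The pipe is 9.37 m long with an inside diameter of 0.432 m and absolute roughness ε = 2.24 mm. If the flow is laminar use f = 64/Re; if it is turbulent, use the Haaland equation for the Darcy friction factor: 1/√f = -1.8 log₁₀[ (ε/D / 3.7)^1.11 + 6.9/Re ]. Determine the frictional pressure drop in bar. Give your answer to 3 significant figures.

ΔP ≈ 0.00152 bar

Q = 456 m³/h = 456/3600 = 0.1267 m³/s.
Cross-sectional area A = πD²/4 = π(0.432)²/4 = 0.1466 m²; mean velocity V = Q/A = 0.1267/0.1466 = 0.8642 m/s.
Reynolds number Re = ρVD/μ = 607 · 0.8642 · 0.432 / 0.000199 = 1.139e+06.
Re > 4000 → turbulent. Relative roughness ε/D = 0.00224/0.432 = 0.00519. Haaland: 1/√f = -1.8 log₁₀[(0.00519/3.7)^1.11 + 6.9/1.139e+06] = -1.8 log₁₀[0.00068 + 6.06e-06] = 5.694, so f = 0.03084.
Darcy-Weisbach: ΔP = f(L/D)(ρV²/2) = 0.03084·(9.37/0.432)·(607·0.8642²/2) = 0.03084·21.69·226.7 = 151.6 Pa.
ΔP = 151.6 Pa = 0.00152 bar.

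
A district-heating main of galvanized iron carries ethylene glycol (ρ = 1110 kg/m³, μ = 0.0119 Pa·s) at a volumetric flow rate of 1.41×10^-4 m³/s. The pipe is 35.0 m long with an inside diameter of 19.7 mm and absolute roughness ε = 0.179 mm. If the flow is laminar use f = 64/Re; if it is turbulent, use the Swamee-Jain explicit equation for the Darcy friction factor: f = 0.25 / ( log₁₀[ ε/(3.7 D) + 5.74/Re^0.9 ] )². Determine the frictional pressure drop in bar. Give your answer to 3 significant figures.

ΔP ≈ 0.159 bar

Cross-sectional area A = πD²/4 = π(0.0197)²/4 = 0.0003048 m²; mean velocity V = Q/A = 0.000141/0.0003048 = 0.4626 m/s.
Reynolds number Re = ρVD/μ = 1110 · 0.4626 · 0.0197 / 0.0119 = 850.
Re < 2300 → laminar flow, so f = 64/Re = 64/850 = 0.07529 (the turbulent correlation is not needed).
Darcy-Weisbach: ΔP = f(L/D)(ρV²/2) = 0.07529·(35/0.0197)·(1110·0.4626²/2) = 0.07529·1777·118.8 = 1.589e+04 Pa.
ΔP = 1.589e+04 Pa = 0.159 bar.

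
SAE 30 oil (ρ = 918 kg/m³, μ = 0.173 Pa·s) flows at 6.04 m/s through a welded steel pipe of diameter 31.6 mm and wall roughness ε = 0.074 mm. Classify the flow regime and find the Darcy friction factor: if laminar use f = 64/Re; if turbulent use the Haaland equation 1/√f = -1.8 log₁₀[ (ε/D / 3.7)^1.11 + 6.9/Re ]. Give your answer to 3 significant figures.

f ≈ 0.0632

Re = ρVD/μ = 918·6.04·0.0316/0.173 = 1013.
Re < 2300 → laminar, so f = 64/Re = 0.06319 (roughness is irrelevant in laminar flow).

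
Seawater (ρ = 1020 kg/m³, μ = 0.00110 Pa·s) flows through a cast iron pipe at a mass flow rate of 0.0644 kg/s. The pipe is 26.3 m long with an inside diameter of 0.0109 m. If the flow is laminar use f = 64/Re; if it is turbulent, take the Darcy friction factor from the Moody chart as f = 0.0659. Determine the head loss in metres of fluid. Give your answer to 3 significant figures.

h_f ≈ 3.71 m

A = πD²/4 = π(0.0109)²/4 = 9.331e-05 m²; mean velocity V = ṁ/(ρA) = 0.0644/(1020 · 9.331e-05) = 0.6766 m/s.
Reynolds number Re = ρVD/μ = 1020 · 0.6766 · 0.0109 / 0.0011 = 6839.
Re > 4000 → turbulent; use the Moody-chart value f = 0.0659.
Darcy-Weisbach: ΔP = f(L/D)(ρV²/2) = 0.0659·(26.3/0.0109)·(1020·0.6766²/2) = 0.0659·2413·233.5 = 3.713e+04 Pa.
Head loss h_f = ΔP/(ρg) = 3.713e+04/(1020·9.81) = 3.71 m.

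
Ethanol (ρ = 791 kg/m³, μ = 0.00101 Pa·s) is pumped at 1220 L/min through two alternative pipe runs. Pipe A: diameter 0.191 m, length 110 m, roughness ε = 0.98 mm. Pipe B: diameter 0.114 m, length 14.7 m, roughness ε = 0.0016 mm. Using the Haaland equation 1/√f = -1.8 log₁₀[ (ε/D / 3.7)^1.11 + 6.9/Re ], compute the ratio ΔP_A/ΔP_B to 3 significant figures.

ΔP_A/ΔP_B ≈ 1.12

Pipe A: V = Q/A = 0.02033/0.02865 = 0.7097 m/s; Re = 1.062e+05; ε/D = 0.00513; Haaland → f = 0.03146; ΔP_A = f(L/D)(ρV²/2) = 3609 Pa.
Pipe B: V = Q/A = 0.02033/0.01021 = 1.992 m/s; Re = 1.779e+05; ε/D = 1.4e-05; Haaland → f = 0.01594; ΔP_B = f(L/D)(ρV²/2) = 3226 Pa.
ΔP_A/ΔP_B = 3609/3226 = 1.12.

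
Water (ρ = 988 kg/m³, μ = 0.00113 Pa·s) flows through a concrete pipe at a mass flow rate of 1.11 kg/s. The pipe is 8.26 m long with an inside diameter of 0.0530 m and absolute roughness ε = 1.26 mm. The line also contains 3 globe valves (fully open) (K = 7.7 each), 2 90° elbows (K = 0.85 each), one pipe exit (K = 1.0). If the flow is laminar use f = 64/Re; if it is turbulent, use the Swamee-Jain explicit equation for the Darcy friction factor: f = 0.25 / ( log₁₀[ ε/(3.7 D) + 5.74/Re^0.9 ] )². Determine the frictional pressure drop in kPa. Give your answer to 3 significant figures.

ΔP ≈ 4.39 kPa

A = πD²/4 = π(0.053)²/4 = 0.002206 m²; mean velocity V = ṁ/(ρA) = 1.11/(988 · 0.002206) = 0.5092 m/s.
Reynolds number Re = ρVD/μ = 988 · 0.5092 · 0.053 / 0.00113 = 2.36e+04.
Re > 4000 → turbulent. Relative roughness ε/D = 0.00126/0.053 = 0.0238. Swamee-Jain: f = 0.25/(log₁₀[0.0238/3.7 + 5.74/2.36e+04^0.9])² = 0.25/(log₁₀[0.00643 + 0.000666])² = 0.25/(-2.149)² = 0.05412.
Total minor-loss coefficient ΣK = 3·7.7 + 2·0.85 + 1·1 = 25.8.
ΔP = [f·L/D + ΣK]·(ρV²/2) = [0.05412·8.26/0.053 + 25.8]·(988·0.5092²/2) = [8.434 + 25.8]·128.1 = 4386 Pa.
ΔP = 4386 Pa = 4.39 kPa.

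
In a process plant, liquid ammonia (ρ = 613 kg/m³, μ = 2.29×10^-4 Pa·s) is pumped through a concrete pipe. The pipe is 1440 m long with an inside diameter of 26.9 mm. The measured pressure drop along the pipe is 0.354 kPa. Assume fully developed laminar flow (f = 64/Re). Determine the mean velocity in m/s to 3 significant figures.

V ≈ 0.0243 m/s

For laminar flow, f = 64/Re with Re = ρVD/μ, so Darcy-Weisbach reduces to ΔP = 32μLV/D². Solving for V: V = ΔP·D²/(32μL) = 354·(0.0269)²/(32·0.000229·1440) = 0.02428 m/s.
Check: Re = ρVD/μ = 613·0.02428·0.0269/0.000229 = 1748 < 2300, so the laminar assumption holds.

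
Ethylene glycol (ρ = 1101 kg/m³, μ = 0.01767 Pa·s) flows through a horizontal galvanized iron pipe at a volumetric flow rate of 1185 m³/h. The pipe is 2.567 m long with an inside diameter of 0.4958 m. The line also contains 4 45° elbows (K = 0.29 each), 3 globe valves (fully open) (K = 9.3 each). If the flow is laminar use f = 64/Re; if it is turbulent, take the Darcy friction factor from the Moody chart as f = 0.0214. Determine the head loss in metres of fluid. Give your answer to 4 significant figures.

Q = 1185 m³/h = 1185/3600 = 0.3292 m³/s.
Cross-sectional area A = πD²/4 = π(0.4958)²/4 = 0.1931 m²; mean velocity V = Q/A = 0.3292/0.1931 = 1.705 m/s.
Reynolds number Re = ρVD/μ = 1101 · 1.705 · 0.4958 / 0.0177 = 5.267e+04.
Re > 4000 → turbulent; use the Moody-chart value f = 0.0214.
Total minor-loss coefficient ΣK = 4·0.29 + 3·9.3 = 29.1.
ΔP = [f·L/D + ΣK]·(ρV²/2) = [0.0214·2.567/0.4958 + 29.1]·(1101·1.705²/2) = [0.1108 + 29.1]·1600 = 4.668e+04 Pa.
Head loss h_f = ΔP/(ρg) = 4.668e+04/(1101·9.81) = 4.322 m.

h_f ≈ 4.322 m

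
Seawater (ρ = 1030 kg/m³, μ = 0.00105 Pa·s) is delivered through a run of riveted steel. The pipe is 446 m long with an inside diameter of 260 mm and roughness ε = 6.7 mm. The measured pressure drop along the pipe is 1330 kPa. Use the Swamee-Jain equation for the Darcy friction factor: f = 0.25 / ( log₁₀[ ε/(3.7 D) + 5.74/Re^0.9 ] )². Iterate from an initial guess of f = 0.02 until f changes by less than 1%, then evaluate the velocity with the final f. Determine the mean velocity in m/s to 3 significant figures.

V ≈ 5.29 m/s

Rearranging Darcy-Weisbach: V = √(2·ΔP·D/(f·L·ρ)). With ε/D = 0.0067/0.26 = 0.0258, iterate starting from f = 0.02:
  f = 0.02 → V = √(2·1.33e+06·0.26/(0.02·446·1030)) = 8.676 m/s; Re = ρVD/μ = 2.213e+06; f → 0.05376
  f = 0.05376 → V = 5.292 m/s; Re = 1.35e+06; f → 0.05378
Converged (Δf/f < 1%). With the final f = 0.05378: V = √(2·1.33e+06·0.26/(0.05378·446·1030)) = 5.291 m/s.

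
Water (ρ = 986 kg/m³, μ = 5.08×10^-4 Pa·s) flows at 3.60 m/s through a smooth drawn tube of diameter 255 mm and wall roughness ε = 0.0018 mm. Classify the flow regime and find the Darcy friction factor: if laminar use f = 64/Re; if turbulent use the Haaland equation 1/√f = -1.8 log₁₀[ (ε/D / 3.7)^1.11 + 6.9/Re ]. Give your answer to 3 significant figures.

Re = ρVD/μ = 986·3.6·0.255/0.000508 = 1.782e+06.
Re > 4000 → turbulent. ε/D = 1.8e-06/0.255 = 7.06e-06; Haaland: 1/√f = -1.8 log₁₀[4.48e-07 + 3.87e-06] = 9.656, so f = 0.01073.

f ≈ 0.0107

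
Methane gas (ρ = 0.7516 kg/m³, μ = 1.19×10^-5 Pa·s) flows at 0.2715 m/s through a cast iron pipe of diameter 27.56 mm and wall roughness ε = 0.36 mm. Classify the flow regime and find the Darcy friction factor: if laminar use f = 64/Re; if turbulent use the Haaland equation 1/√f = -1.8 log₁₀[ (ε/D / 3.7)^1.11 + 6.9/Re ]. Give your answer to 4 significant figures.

Re = ρVD/μ = 0.7516·0.2715·0.02756/1.19e-05 = 472.6.
Re < 2300 → laminar, so f = 64/Re = 0.1354 (roughness is irrelevant in laminar flow).

f ≈ 0.1354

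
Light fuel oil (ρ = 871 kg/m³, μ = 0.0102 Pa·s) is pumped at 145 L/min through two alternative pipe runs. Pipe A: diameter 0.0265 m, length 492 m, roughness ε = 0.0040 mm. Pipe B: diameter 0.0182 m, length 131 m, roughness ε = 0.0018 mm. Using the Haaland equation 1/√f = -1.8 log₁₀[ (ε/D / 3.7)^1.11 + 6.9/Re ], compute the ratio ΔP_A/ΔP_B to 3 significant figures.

Pipe A: V = Q/A = 0.002417/0.0005515 = 4.382 m/s; Re = 9915; ε/D = 0.000151; Haaland → f = 0.03112; ΔP_A = f(L/D)(ρV²/2) = 4.831e+06 Pa.
Pipe B: V = Q/A = 0.002417/0.0002602 = 9.289 m/s; Re = 1.444e+04; ε/D = 9.89e-05; Haaland → f = 0.02812; ΔP_B = f(L/D)(ρV²/2) = 7.606e+06 Pa.
ΔP_A/ΔP_B = 4.831e+06/7.606e+06 = 0.635.

ΔP_A/ΔP_B ≈ 0.635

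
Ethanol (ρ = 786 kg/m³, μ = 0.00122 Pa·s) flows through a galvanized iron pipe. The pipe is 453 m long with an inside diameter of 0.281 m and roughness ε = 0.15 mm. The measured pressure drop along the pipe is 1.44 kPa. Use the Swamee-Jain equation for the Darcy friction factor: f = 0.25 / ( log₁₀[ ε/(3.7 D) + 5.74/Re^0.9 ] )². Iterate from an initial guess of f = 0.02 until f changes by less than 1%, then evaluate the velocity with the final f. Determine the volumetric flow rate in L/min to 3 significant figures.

Rearranging Darcy-Weisbach: V = √(2·ΔP·D/(f·L·ρ)). With ε/D = 0.00015/0.281 = 0.000534, iterate starting from f = 0.02:
  f = 0.02 → V = √(2·1440·0.281/(0.02·453·786)) = 0.3371 m/s; Re = ρVD/μ = 6.103e+04; f → 0.02202
  f = 0.02202 → V = 0.3213 m/s; Re = 5.816e+04; f → 0.02219
Converged (Δf/f < 1%). With the final f = 0.02219: V = √(2·1440·0.281/(0.02219·453·786)) = 0.3201 m/s.
Q = V·A = 0.3201·(π/4·0.281²) = 0.01985 m³/s = 1190 L/min.

Q ≈ 1190 L/min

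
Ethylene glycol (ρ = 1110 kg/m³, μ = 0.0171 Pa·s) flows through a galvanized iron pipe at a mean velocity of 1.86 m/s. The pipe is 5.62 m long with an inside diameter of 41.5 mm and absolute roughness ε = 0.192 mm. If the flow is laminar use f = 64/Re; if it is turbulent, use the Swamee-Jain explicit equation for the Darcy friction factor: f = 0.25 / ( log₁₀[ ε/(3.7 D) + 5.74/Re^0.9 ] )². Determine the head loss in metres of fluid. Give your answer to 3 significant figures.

Reynolds number Re = ρVD/μ = 1110 · 1.86 · 0.0415 / 0.0171 = 5011.
Re > 4000 → turbulent. Relative roughness ε/D = 0.000192/0.0415 = 0.00463. Swamee-Jain: f = 0.25/(log₁₀[0.00463/3.7 + 5.74/5011^0.9])² = 0.25/(log₁₀[0.00125 + 0.00269])² = 0.25/(-2.405)² = 0.04322.
Darcy-Weisbach: ΔP = f(L/D)(ρV²/2) = 0.04322·(5.62/0.0415)·(1110·1.86²/2) = 0.04322·135.4·1920 = 1.124e+04 Pa.
Head loss h_f = ΔP/(ρg) = 1.124e+04/(1110·9.81) = 1.03 m.

h_f ≈ 1.03 m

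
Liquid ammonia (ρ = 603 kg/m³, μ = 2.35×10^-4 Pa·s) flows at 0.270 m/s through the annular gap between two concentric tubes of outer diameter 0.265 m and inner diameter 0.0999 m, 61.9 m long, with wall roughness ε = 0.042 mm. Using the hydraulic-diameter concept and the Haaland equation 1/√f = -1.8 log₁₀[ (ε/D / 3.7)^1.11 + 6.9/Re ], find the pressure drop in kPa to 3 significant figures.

Hydraulic diameter D_h = 4A/P = D_o - D_i = 0.265 - 0.0999 = 0.1651 m.
Re = ρVD_h/μ = 603·0.27·0.1651/0.000235 = 1.144e+05.
ε/D_h = 4.2e-05/0.1651 = 0.000254; Haaland gives 1/√f = -1.8 log₁₀[2.4e-05+6.03e-05] = 7.334, so f = 0.01859.
ΔP = f(L/D_h)(ρV²/2) = 0.01859·61.9/0.1651·21.98 = 153.2 Pa.
ΔP = 0.153 kPa.

ΔP ≈ 0.153 kPa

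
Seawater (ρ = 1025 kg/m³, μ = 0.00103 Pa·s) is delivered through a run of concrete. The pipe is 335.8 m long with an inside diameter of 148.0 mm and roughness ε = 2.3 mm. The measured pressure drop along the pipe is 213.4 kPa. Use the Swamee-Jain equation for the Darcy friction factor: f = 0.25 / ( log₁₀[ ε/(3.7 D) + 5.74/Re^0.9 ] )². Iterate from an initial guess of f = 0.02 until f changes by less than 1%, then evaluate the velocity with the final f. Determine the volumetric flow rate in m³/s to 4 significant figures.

Rearranging Darcy-Weisbach: V = √(2·ΔP·D/(f·L·ρ)). With ε/D = 0.0023/0.148 = 0.0155, iterate starting from f = 0.02:
  f = 0.02 → V = √(2·2.134e+05·0.148/(0.02·335.8·1025)) = 3.029 m/s; Re = ρVD/μ = 4.461e+05; f → 0.04444
  f = 0.04444 → V = 2.032 m/s; Re = 2.993e+05; f → 0.04452
Converged (Δf/f < 1%). With the final f = 0.04452: V = √(2·2.134e+05·0.148/(0.04452·335.8·1025)) = 2.03 m/s.
Q = V·A = 2.03·(π/4·0.148²) = 0.03493 m³/s = 0.03493 m³/s.

Q ≈ 0.03493 m³/s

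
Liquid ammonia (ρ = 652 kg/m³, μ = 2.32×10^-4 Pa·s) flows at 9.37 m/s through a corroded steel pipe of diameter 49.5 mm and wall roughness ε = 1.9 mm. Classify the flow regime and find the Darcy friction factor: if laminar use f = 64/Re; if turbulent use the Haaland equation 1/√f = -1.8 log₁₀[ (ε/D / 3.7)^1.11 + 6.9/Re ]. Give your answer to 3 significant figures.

Re = ρVD/μ = 652·9.37·0.0495/0.000232 = 1.303e+06.
Re > 4000 → turbulent. ε/D = 0.0019/0.0495 = 0.0384; Haaland: 1/√f = -1.8 log₁₀[0.00628 + 5.29e-06] = 3.963, so f = 0.06366.

f ≈ 0.0637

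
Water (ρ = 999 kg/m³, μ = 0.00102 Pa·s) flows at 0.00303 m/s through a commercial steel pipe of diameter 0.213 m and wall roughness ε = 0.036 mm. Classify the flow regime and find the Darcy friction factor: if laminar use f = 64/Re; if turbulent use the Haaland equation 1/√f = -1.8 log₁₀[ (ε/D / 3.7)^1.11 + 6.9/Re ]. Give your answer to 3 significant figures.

Re = ρVD/μ = 999·0.00303·0.213/0.00102 = 632.1.
Re < 2300 → laminar, so f = 64/Re = 0.1012 (roughness is irrelevant in laminar flow).

f ≈ 0.101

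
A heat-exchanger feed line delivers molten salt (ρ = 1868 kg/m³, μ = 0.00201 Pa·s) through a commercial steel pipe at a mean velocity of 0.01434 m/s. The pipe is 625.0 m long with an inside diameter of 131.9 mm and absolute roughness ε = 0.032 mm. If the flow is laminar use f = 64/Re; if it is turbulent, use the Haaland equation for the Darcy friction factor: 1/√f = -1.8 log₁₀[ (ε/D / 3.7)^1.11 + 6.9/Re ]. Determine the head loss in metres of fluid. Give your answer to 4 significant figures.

h_f ≈ 0.001808 m

Reynolds number Re = ρVD/μ = 1868 · 0.01434 · 0.1319 / 0.00201 = 1758.
Re < 2300 → laminar flow, so f = 64/Re = 64/1758 = 0.03641 (the turbulent correlation is not needed).
Darcy-Weisbach: ΔP = f(L/D)(ρV²/2) = 0.03641·(625/0.1319)·(1868·0.01434²/2) = 0.03641·4738·0.1921 = 33.13 Pa.
Head loss h_f = ΔP/(ρg) = 33.13/(1868·9.81) = 0.001808 m.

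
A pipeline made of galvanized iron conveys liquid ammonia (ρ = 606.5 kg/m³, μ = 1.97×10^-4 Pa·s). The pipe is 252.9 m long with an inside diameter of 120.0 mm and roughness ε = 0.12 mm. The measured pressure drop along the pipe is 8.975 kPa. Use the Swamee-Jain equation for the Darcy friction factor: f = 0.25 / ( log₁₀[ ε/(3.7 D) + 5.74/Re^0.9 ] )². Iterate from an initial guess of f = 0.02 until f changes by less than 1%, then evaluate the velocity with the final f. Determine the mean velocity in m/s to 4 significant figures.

Rearranging Darcy-Weisbach: V = √(2·ΔP·D/(f·L·ρ)). With ε/D = 0.00012/0.12 = 0.001, iterate starting from f = 0.02:
  f = 0.02 → V = √(2·8975·0.12/(0.02·252.9·606.5)) = 0.8379 m/s; Re = ρVD/μ = 3.096e+05; f → 0.02072
  f = 0.02072 → V = 0.8233 m/s; Re = 3.042e+05; f → 0.02073
Converged (Δf/f < 1%). With the final f = 0.02073: V = √(2·8975·0.12/(0.02073·252.9·606.5)) = 0.823 m/s.

V ≈ 0.8230 m/s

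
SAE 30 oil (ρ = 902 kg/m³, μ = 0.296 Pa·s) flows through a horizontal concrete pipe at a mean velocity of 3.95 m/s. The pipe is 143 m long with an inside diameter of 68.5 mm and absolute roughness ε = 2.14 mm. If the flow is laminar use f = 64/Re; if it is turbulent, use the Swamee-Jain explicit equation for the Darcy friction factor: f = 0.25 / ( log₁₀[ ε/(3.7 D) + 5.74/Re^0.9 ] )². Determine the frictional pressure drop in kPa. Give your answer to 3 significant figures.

Reynolds number Re = ρVD/μ = 902 · 3.95 · 0.0685 / 0.296 = 824.5.
Re < 2300 → laminar flow, so f = 64/Re = 64/824.5 = 0.07762 (the turbulent correlation is not needed).
Darcy-Weisbach: ΔP = f(L/D)(ρV²/2) = 0.07762·(143/0.0685)·(902·3.95²/2) = 0.07762·2088·7037 = 1.14e+06 Pa.
ΔP = 1.14e+06 Pa = 1140 kPa.

ΔP ≈ 1140 kPa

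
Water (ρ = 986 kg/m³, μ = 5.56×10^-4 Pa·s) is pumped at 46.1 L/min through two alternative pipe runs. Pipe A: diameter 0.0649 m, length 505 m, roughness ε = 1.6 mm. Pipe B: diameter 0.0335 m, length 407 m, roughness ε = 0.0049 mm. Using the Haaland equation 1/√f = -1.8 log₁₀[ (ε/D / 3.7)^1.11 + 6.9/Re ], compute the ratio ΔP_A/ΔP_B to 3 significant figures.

Pipe A: V = Q/A = 0.0007683/0.003308 = 0.2323 m/s; Re = 2.673e+04; ε/D = 0.0247; Haaland → f = 0.05415; ΔP_A = f(L/D)(ρV²/2) = 1.121e+04 Pa.
Pipe B: V = Q/A = 0.0007683/0.0008814 = 0.8717 m/s; Re = 5.179e+04; ε/D = 0.000146; Haaland → f = 0.02099; ΔP_B = f(L/D)(ρV²/2) = 9.551e+04 Pa.
ΔP_A/ΔP_B = 1.121e+04/9.551e+04 = 0.117.

ΔP_A/ΔP_B ≈ 0.117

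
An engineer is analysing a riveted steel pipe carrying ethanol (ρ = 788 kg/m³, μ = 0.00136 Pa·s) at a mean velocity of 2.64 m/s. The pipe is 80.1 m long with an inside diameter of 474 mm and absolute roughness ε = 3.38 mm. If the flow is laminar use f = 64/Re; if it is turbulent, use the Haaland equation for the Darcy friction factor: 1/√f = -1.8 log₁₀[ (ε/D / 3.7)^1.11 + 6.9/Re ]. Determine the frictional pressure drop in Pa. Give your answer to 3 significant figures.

Reynolds number Re = ρVD/μ = 788 · 2.64 · 0.474 / 0.00136 = 7.251e+05.
Re > 4000 → turbulent. Relative roughness ε/D = 0.00338/0.474 = 0.00713. Haaland: 1/√f = -1.8 log₁₀[(0.00713/3.7)^1.11 + 6.9/7.251e+05] = -1.8 log₁₀[0.000969 + 9.52e-06] = 5.417, so f = 0.03408.
Darcy-Weisbach: ΔP = f(L/D)(ρV²/2) = 0.03408·(80.1/0.474)·(788·2.64²/2) = 0.03408·169·2746 = 1.581e+04 Pa.

ΔP ≈ 15800 Pa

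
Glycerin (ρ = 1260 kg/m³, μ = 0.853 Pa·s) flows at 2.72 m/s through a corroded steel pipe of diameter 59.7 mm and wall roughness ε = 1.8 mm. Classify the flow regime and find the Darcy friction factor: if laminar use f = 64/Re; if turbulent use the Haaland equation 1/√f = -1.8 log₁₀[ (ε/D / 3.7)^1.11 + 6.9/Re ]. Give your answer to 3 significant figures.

Re = ρVD/μ = 1260·2.72·0.0597/0.853 = 239.9.
Re < 2300 → laminar, so f = 64/Re = 0.2668 (roughness is irrelevant in laminar flow).

f ≈ 0.267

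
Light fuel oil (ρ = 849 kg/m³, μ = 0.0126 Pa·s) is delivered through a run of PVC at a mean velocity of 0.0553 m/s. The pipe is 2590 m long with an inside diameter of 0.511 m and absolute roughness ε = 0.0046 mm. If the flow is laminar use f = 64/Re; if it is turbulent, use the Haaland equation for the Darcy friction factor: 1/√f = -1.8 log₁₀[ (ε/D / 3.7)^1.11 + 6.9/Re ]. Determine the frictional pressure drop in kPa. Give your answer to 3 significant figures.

ΔP ≈ 0.221 kPa

Reynolds number Re = ρVD/μ = 849 · 0.0553 · 0.511 / 0.0126 = 1904.
Re < 2300 → laminar flow, so f = 64/Re = 64/1904 = 0.03361 (the turbulent correlation is not needed).
Darcy-Weisbach: ΔP = f(L/D)(ρV²/2) = 0.03361·(2590/0.511)·(849·0.0553²/2) = 0.03361·5068·1.298 = 221.2 Pa.
ΔP = 221.2 Pa = 0.221 kPa.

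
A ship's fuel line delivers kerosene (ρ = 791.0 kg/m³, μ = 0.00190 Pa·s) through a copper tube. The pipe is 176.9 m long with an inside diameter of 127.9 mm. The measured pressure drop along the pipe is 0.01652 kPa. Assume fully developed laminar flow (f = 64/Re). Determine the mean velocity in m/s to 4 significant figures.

For laminar flow, f = 64/Re with Re = ρVD/μ, so Darcy-Weisbach reduces to ΔP = 32μLV/D². Solving for V: V = ΔP·D²/(32μL) = 16.52·(0.1279)²/(32·0.0019·176.9) = 0.02513 m/s.
Check: Re = ρVD/μ = 791·0.02513·0.1279/0.0019 = 1338 < 2300, so the laminar assumption holds.

V ≈ 0.02513 m/s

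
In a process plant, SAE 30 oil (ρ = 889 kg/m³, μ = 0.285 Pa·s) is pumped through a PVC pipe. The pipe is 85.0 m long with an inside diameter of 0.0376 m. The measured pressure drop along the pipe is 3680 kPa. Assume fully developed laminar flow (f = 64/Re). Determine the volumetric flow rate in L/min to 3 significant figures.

For laminar flow, f = 64/Re with Re = ρVD/μ, so Darcy-Weisbach reduces to ΔP = 32μLV/D². Solving for V: V = ΔP·D²/(32μL) = 3.68e+06·(0.0376)²/(32·0.285·85) = 6.711 m/s.
Check: Re = ρVD/μ = 889·6.711·0.0376/0.285 = 787.1 < 2300, so the laminar assumption holds.
Q = V·A = 6.711·(π/4·0.0376²) = 0.007452 m³/s = 447 L/min.

Q ≈ 447 L/min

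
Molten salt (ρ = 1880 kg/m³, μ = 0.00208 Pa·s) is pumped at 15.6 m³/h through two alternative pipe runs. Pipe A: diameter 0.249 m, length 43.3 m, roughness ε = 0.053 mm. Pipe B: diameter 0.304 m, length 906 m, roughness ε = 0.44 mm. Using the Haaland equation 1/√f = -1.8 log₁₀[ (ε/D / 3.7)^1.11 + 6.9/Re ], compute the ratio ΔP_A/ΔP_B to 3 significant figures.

Pipe A: V = Q/A = 0.004333/0.0487 = 0.08899 m/s; Re = 2.003e+04; ε/D = 0.000213; Haaland → f = 0.0261; ΔP_A = f(L/D)(ρV²/2) = 33.79 Pa.
Pipe B: V = Q/A = 0.004333/0.07258 = 0.0597 m/s; Re = 1.64e+04; ε/D = 0.00145; Haaland → f = 0.02954; ΔP_B = f(L/D)(ρV²/2) = 295 Pa.
ΔP_A/ΔP_B = 33.79/295 = 0.115.

ΔP_A/ΔP_B ≈ 0.115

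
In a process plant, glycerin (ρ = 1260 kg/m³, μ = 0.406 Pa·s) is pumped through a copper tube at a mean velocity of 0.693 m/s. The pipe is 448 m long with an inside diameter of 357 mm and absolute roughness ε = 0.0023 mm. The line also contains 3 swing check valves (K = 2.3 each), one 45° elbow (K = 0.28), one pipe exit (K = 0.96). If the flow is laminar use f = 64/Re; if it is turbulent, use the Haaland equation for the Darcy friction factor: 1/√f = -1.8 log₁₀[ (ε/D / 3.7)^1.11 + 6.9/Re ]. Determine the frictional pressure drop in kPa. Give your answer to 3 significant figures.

ΔP ≈ 34.1 kPa

Reynolds number Re = ρVD/μ = 1260 · 0.693 · 0.357 / 0.406 = 767.8.
Re < 2300 → laminar flow, so f = 64/Re = 64/767.8 = 0.08336 (the turbulent correlation is not needed).
Total minor-loss coefficient ΣK = 3·2.3 + 1·0.28 + 1·0.96 = 8.14.
ΔP = [f·L/D + ΣK]·(ρV²/2) = [0.08336·448/0.357 + 8.14]·(1260·0.693²/2) = [104.6 + 8.14]·302.6 = 3.411e+04 Pa.
ΔP = 3.411e+04 Pa = 34.1 kPa.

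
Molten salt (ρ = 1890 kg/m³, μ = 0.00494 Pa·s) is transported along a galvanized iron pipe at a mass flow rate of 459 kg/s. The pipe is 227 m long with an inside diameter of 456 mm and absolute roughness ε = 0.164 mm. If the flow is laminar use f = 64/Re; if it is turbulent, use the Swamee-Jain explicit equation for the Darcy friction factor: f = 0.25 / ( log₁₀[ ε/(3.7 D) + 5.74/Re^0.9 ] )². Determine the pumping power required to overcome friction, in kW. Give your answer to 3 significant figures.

P ≈ 4.47 kW

A = πD²/4 = π(0.456)²/4 = 0.1633 m²; mean velocity V = ṁ/(ρA) = 459/(1890 · 0.1633) = 1.487 m/s.
Reynolds number Re = ρVD/μ = 1890 · 1.487 · 0.456 / 0.00494 = 2.594e+05.
Re > 4000 → turbulent. Relative roughness ε/D = 0.000164/0.456 = 0.00036. Swamee-Jain: f = 0.25/(log₁₀[0.00036/3.7 + 5.74/2.594e+05^0.9])² = 0.25/(log₁₀[9.72e-05 + 7.7e-05])² = 0.25/(-3.759)² = 0.01769.
Darcy-Weisbach: ΔP = f(L/D)(ρV²/2) = 0.01769·(227/0.456)·(1890·1.487²/2) = 0.01769·497.8·2090 = 1.841e+04 Pa.
Q = ṁ/ρ = 459/1890 = 0.2429 m³/s.
Pumping power P = QΔP = 0.2429·1.841e+04 = 4470 W = 4.47 kW.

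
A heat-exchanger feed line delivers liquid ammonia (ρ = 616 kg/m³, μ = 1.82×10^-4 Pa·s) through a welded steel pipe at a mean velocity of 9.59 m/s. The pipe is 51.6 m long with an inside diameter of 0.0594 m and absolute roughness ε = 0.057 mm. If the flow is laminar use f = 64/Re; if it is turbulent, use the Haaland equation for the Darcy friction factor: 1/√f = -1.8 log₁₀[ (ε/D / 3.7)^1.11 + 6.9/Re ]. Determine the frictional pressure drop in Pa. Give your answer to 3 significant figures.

Reynolds number Re = ρVD/μ = 616 · 9.59 · 0.0594 / 0.000182 = 1.928e+06.
Re > 4000 → turbulent. Relative roughness ε/D = 5.7e-05/0.0594 = 0.00096. Haaland: 1/√f = -1.8 log₁₀[(0.00096/3.7)^1.11 + 6.9/1.928e+06] = -1.8 log₁₀[0.000105 + 3.58e-06] = 7.139, so f = 0.01962.
Darcy-Weisbach: ΔP = f(L/D)(ρV²/2) = 0.01962·(51.6/0.0594)·(616·9.59²/2) = 0.01962·868.7·2.833e+04 = 4.828e+05 Pa.

ΔP ≈ 483000 Pa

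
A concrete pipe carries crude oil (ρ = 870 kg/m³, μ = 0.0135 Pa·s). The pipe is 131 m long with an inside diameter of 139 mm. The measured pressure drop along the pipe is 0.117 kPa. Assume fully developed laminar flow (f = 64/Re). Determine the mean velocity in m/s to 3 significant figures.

For laminar flow, f = 64/Re with Re = ρVD/μ, so Darcy-Weisbach reduces to ΔP = 32μLV/D². Solving for V: V = ΔP·D²/(32μL) = 117·(0.139)²/(32·0.0135·131) = 0.03994 m/s.
Check: Re = ρVD/μ = 870·0.03994·0.139/0.0135 = 357.8 < 2300, so the laminar assumption holds.

V ≈ 0.0399 m/s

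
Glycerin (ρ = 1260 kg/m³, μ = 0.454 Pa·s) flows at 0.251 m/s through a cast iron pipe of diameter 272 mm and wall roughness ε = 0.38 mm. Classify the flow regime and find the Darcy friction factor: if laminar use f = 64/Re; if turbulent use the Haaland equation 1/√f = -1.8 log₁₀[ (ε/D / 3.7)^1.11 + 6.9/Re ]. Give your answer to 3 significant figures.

Re = ρVD/μ = 1260·0.251·0.272/0.454 = 189.5.
Re < 2300 → laminar, so f = 64/Re = 0.3378 (roughness is irrelevant in laminar flow).

f ≈ 0.338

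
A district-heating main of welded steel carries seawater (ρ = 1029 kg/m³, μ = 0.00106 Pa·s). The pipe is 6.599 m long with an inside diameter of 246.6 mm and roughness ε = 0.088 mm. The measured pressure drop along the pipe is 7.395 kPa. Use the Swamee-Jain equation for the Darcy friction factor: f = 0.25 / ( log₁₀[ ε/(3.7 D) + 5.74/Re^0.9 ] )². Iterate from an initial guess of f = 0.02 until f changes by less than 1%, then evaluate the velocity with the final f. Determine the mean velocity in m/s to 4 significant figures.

V ≈ 5.782 m/s

Rearranging Darcy-Weisbach: V = √(2·ΔP·D/(f·L·ρ)). With ε/D = 8.8e-05/0.2466 = 0.000357, iterate starting from f = 0.02:
  f = 0.02 → V = √(2·7395·0.2466/(0.02·6.599·1029)) = 5.182 m/s; Re = ρVD/μ = 1.241e+06; f → 0.01612
  f = 0.01612 → V = 5.773 m/s; Re = 1.382e+06; f → 0.01606
Converged (Δf/f < 1%). With the final f = 0.01606: V = √(2·7395·0.2466/(0.01606·6.599·1029)) = 5.782 m/s.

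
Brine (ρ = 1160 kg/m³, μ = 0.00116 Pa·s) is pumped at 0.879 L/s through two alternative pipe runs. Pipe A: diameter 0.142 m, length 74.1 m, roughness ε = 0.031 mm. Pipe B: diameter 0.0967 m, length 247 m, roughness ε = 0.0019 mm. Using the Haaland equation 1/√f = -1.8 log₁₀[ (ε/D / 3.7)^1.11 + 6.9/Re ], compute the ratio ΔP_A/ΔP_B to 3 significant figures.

Pipe A: V = Q/A = 0.000879/0.01584 = 0.0555 m/s; Re = 7882; ε/D = 0.000218; Haaland → f = 0.03323; ΔP_A = f(L/D)(ρV²/2) = 30.98 Pa.
Pipe B: V = Q/A = 0.000879/0.007344 = 0.1197 m/s; Re = 1.157e+04; ε/D = 1.96e-05; Haaland → f = 0.0297; ΔP_B = f(L/D)(ρV²/2) = 630.3 Pa.
ΔP_A/ΔP_B = 30.98/630.3 = 0.0491.

ΔP_A/ΔP_B ≈ 0.0491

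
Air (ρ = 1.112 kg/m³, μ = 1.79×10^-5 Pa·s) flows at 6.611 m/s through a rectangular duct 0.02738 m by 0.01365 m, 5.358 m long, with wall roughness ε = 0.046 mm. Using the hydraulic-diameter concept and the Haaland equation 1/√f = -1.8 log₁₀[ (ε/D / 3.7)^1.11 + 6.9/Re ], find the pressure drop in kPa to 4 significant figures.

Hydraulic diameter D_h = 4A/P = 4·(0.02738·0.01365)/(2·(0.02738+0.01365)) = 0.001495/0.08206 = 0.01822 m.
Re = ρVD_h/μ = 1.112·6.611·0.01822/1.79e-05 = 7482.
ε/D_h = 4.6e-05/0.01822 = 0.00253; Haaland gives 1/√f = -1.8 log₁₀[0.000306+0.000922] = 5.239, so f = 0.03643.
ΔP = f(L/D_h)(ρV²/2) = 0.03643·5.358/0.01822·24.3 = 260.4 Pa.
ΔP = 0.2604 kPa.

ΔP ≈ 0.2604 kPa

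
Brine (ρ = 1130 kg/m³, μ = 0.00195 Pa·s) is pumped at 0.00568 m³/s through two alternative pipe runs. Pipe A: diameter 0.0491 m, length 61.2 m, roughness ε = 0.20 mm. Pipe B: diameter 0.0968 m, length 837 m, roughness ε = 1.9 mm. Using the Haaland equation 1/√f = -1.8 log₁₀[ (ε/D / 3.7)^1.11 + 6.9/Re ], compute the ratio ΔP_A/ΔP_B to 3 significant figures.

Pipe A: V = Q/A = 0.00568/0.001893 = 3 m/s; Re = 8.535e+04; ε/D = 0.00407; Haaland → f = 0.02975; ΔP_A = f(L/D)(ρV²/2) = 1.885e+05 Pa.
Pipe B: V = Q/A = 0.00568/0.007359 = 0.7718 m/s; Re = 4.329e+04; ε/D = 0.0196; Haaland → f = 0.04926; ΔP_B = f(L/D)(ρV²/2) = 1.434e+05 Pa.
ΔP_A/ΔP_B = 1.885e+05/1.434e+05 = 1.32.

ΔP_A/ΔP_B ≈ 1.32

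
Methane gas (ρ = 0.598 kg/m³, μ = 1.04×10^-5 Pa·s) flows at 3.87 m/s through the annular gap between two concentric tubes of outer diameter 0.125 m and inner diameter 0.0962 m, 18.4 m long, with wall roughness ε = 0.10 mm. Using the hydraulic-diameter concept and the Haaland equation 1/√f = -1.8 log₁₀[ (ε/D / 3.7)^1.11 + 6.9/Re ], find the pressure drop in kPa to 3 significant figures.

Hydraulic diameter D_h = 4A/P = D_o - D_i = 0.125 - 0.0962 = 0.0288 m.
Re = ρVD_h/μ = 0.598·3.87·0.0288/1.04e-05 = 6409.
ε/D_h = 0.0001/0.0288 = 0.00347; Haaland gives 1/√f = -1.8 log₁₀[0.000436+0.00108] = 5.077, so f = 0.0388.
ΔP = f(L/D_h)(ρV²/2) = 0.0388·18.4/0.0288·4.478 = 111 Pa.
ΔP = 0.111 kPa.

ΔP ≈ 0.111 kPa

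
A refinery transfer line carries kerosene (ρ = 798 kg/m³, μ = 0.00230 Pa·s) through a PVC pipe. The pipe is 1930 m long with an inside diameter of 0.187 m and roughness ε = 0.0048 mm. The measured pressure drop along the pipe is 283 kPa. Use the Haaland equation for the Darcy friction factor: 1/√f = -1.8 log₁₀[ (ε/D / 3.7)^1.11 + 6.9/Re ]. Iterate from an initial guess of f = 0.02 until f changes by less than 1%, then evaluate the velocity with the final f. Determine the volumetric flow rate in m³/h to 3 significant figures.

Rearranging Darcy-Weisbach: V = √(2·ΔP·D/(f·L·ρ)). With ε/D = 4.8e-06/0.187 = 2.57e-05, iterate starting from f = 0.02:
  f = 0.02 → V = √(2·2.83e+05·0.187/(0.02·1930·798)) = 1.854 m/s; Re = ρVD/μ = 1.203e+05; f → 0.01727
  f = 0.01727 → V = 1.995 m/s; Re = 1.294e+05; f → 0.01702
  f = 0.01702 → V = 2.009 m/s; Re = 1.304e+05; f → 0.017
Converged (Δf/f < 1%). With the final f = 0.017: V = √(2·2.83e+05·0.187/(0.017·1930·798)) = 2.011 m/s.
Q = V·A = 2.011·(π/4·0.187²) = 0.05522 m³/s = 199 m³/h.

Q ≈ 199 m³/h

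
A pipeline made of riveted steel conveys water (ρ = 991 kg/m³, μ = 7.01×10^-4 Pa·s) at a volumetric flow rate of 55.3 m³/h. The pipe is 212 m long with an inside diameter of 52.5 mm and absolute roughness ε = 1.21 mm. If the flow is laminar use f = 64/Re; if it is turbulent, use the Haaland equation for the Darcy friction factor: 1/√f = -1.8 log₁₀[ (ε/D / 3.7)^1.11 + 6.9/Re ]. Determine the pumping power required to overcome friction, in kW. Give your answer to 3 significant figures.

P ≈ 79.8 kW

Q = 55.3 m³/h = 55.3/3600 = 0.01536 m³/s.
Cross-sectional area A = πD²/4 = π(0.0525)²/4 = 0.002165 m²; mean velocity V = Q/A = 0.01536/0.002165 = 7.096 m/s.
Reynolds number Re = ρVD/μ = 991 · 7.096 · 0.0525 / 0.000701 = 5.267e+05.
Re > 4000 → turbulent. Relative roughness ε/D = 0.00121/0.0525 = 0.023. Haaland: 1/√f = -1.8 log₁₀[(0.023/3.7)^1.11 + 6.9/5.267e+05] = -1.8 log₁₀[0.00356 + 1.31e-05] = 4.404, so f = 0.05156.
Darcy-Weisbach: ΔP = f(L/D)(ρV²/2) = 0.05156·(212/0.0525)·(991·7.096²/2) = 0.05156·4038·2.495e+04 = 5.195e+06 Pa.
Pumping power P = QΔP = 0.01536·5.195e+06 = 79800 W = 79.8 kW.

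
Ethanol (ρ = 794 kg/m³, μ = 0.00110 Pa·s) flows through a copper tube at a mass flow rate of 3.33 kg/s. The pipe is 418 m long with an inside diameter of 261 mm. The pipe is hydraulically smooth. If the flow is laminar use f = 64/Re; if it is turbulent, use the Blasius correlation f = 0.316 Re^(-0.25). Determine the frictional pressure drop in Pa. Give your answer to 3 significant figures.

ΔP ≈ 112 Pa

A = πD²/4 = π(0.261)²/4 = 0.0535 m²; mean velocity V = ṁ/(ρA) = 3.33/(794 · 0.0535) = 0.07839 m/s.
Reynolds number Re = ρVD/μ = 794 · 0.07839 · 0.261 / 0.0011 = 1.477e+04.
Re > 4000 → turbulent. Smooth-pipe (Blasius): f = 0.316 Re^(-0.25) = 0.316/(1.477e+04)^0.25 = 0.02867.
Darcy-Weisbach: ΔP = f(L/D)(ρV²/2) = 0.02867·(418/0.261)·(794·0.07839²/2) = 0.02867·1602·2.439 = 112 Pa.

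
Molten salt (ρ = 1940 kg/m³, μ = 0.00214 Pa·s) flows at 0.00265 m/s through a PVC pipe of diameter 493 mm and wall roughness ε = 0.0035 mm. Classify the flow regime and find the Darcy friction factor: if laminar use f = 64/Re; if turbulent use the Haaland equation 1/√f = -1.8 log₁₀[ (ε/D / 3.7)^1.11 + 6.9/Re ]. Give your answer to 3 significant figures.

f ≈ 0.0540

Re = ρVD/μ = 1940·0.00265·0.493/0.00214 = 1184.
Re < 2300 → laminar, so f = 64/Re = 0.05404 (roughness is irrelevant in laminar flow).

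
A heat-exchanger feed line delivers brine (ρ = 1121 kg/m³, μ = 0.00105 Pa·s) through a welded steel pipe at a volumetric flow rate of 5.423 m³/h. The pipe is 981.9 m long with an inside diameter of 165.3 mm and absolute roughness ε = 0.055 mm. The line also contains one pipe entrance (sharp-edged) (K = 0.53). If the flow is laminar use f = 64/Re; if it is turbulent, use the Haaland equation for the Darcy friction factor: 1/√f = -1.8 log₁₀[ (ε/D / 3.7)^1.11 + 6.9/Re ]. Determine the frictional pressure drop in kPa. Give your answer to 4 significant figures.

Q = 5.423 m³/h = 5.423/3600 = 0.001506 m³/s.
Cross-sectional area A = πD²/4 = π(0.1653)²/4 = 0.02146 m²; mean velocity V = Q/A = 0.001506/0.02146 = 0.07019 m/s.
Reynolds number Re = ρVD/μ = 1121 · 0.07019 · 0.1653 / 0.00105 = 1.239e+04.
Re > 4000 → turbulent. Relative roughness ε/D = 5.5e-05/0.1653 = 0.000333. Haaland: 1/√f = -1.8 log₁₀[(0.000333/3.7)^1.11 + 6.9/1.239e+04] = -1.8 log₁₀[3.23e-05 + 0.000557] = 5.813, so f = 0.02959.
Total minor-loss coefficient ΣK = 1·0.53 = 0.53.
ΔP = [f·L/D + ΣK]·(ρV²/2) = [0.02959·981.9/0.1653 + 0.53]·(1121·0.07019²/2) = [175.8 + 0.53]·2.762 = 486.9 Pa.
ΔP = 486.9 Pa = 0.4869 kPa.

ΔP ≈ 0.4869 kPa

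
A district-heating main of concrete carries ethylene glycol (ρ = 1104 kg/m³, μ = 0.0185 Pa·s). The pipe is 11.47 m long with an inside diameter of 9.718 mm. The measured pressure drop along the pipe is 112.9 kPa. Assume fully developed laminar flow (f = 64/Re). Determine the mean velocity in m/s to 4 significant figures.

For laminar flow, f = 64/Re with Re = ρVD/μ, so Darcy-Weisbach reduces to ΔP = 32μLV/D². Solving for V: V = ΔP·D²/(32μL) = 1.129e+05·(0.009718)²/(32·0.0185·11.47) = 1.57 m/s.
Check: Re = ρVD/μ = 1104·1.57·0.009718/0.0185 = 910.6 < 2300, so the laminar assumption holds.

V ≈ 1.570 m/s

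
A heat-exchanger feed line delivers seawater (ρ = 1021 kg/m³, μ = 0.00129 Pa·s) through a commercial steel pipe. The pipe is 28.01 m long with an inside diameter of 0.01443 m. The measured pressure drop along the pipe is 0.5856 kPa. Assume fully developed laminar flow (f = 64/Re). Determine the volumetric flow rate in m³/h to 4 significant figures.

Q ≈ 0.06209 m³/h

For laminar flow, f = 64/Re with Re = ρVD/μ, so Darcy-Weisbach reduces to ΔP = 32μLV/D². Solving for V: V = ΔP·D²/(32μL) = 585.6·(0.01443)²/(32·0.00129·28.01) = 0.1055 m/s.
Check: Re = ρVD/μ = 1021·0.1055·0.01443/0.00129 = 1204 < 2300, so the laminar assumption holds.
Q = V·A = 0.1055·(π/4·0.01443²) = 1.725e-05 m³/s = 0.06209 m³/h.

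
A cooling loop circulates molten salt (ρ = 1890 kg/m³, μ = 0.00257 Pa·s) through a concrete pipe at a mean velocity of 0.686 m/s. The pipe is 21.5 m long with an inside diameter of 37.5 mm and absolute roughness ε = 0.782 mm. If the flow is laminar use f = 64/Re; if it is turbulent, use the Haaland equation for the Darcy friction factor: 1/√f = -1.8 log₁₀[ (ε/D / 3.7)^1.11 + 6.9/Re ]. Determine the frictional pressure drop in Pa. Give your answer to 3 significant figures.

ΔP ≈ 13100 Pa

Reynolds number Re = ρVD/μ = 1890 · 0.686 · 0.0375 / 0.00257 = 1.892e+04.
Re > 4000 → turbulent. Relative roughness ε/D = 0.000782/0.0375 = 0.0209. Haaland: 1/√f = -1.8 log₁₀[(0.0209/3.7)^1.11 + 6.9/1.892e+04] = -1.8 log₁₀[0.00319 + 0.000365] = 4.409, so f = 0.05144.
Darcy-Weisbach: ΔP = f(L/D)(ρV²/2) = 0.05144·(21.5/0.0375)·(1890·0.686²/2) = 0.05144·573.3·444.7 = 1.312e+04 Pa.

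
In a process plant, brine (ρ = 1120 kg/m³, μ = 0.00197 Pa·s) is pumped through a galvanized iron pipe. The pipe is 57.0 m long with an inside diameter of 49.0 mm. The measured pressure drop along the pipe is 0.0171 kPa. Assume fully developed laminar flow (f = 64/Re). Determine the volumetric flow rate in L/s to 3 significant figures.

For laminar flow, f = 64/Re with Re = ρVD/μ, so Darcy-Weisbach reduces to ΔP = 32μLV/D². Solving for V: V = ΔP·D²/(32μL) = 17.1·(0.049)²/(32·0.00197·57) = 0.01143 m/s.
Check: Re = ρVD/μ = 1120·0.01143·0.049/0.00197 = 318.3 < 2300, so the laminar assumption holds.
Q = V·A = 0.01143·(π/4·0.049²) = 2.155e-05 m³/s = 0.0215 L/s.

Q ≈ 0.0215 L/s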